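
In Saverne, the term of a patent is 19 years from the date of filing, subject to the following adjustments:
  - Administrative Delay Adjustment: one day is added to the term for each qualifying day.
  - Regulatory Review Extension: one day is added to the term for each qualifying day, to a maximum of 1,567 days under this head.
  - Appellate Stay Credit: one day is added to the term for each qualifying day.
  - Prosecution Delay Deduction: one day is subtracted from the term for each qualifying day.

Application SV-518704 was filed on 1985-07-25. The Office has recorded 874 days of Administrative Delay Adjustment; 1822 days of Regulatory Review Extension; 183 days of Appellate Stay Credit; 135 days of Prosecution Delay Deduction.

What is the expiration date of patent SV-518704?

2011-05-19

Base term: filing date + 19 years → 25 July 2004.
Administrative Delay Adjustment: +874 days → 16 December 2006.
Regulatory Review Extension: 1822 days claimed exceeds the 1567-day cap, so +1567 days → 1 April 2011.
Appellate Stay Credit: +183 days → 1 October 2011.
Prosecution Delay Deduction: −135 days → 19 May 2011.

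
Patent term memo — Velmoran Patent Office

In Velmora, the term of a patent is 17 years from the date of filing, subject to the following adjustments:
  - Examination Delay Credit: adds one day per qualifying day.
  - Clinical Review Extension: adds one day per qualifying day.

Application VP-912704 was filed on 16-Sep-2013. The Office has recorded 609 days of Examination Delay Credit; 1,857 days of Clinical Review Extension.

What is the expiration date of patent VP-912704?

2037-06-17

Base term: filing date + 17 years → 16 September 2030.
Examination Delay Credit: +609 days → 17 May 2032.
Clinical Review Extension: +1857 days → 17 June 2037.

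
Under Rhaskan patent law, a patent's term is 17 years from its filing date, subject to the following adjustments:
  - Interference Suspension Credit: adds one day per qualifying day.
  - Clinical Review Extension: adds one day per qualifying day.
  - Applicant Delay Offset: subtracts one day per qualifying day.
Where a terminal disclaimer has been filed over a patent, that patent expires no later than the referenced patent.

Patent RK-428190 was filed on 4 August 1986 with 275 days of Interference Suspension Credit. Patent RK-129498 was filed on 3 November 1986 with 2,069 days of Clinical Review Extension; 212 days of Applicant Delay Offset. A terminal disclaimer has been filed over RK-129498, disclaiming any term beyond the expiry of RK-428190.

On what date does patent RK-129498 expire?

Natural term of RK-129498:
  Base: filing + 17 years → 3 November 2003.
  Clinical Review Extension: +2069 days → 3 July 2009.
  Applicant Delay Offset: −212 days → 3 December 2008.
Expiry of referenced patent RK-428190:
  Base: filing + 17 years → 4 August 2003.
  Interference Suspension Credit: +275 days → 5 May 2004.
Terminal disclaimer: RK-129498 expires on the earlier of 3 December 2008 and 5 May 2004.

2004-05-05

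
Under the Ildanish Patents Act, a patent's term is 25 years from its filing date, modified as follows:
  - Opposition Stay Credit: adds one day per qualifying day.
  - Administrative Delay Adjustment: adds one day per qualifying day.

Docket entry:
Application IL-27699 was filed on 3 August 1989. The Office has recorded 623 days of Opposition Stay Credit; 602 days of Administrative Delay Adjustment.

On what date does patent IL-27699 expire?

Base term: filing date + 25 years → 3 August 2014.
Opposition Stay Credit: +623 days → 17 April 2016.
Administrative Delay Adjustment: +602 days → 10 December 2017.

2017-12-10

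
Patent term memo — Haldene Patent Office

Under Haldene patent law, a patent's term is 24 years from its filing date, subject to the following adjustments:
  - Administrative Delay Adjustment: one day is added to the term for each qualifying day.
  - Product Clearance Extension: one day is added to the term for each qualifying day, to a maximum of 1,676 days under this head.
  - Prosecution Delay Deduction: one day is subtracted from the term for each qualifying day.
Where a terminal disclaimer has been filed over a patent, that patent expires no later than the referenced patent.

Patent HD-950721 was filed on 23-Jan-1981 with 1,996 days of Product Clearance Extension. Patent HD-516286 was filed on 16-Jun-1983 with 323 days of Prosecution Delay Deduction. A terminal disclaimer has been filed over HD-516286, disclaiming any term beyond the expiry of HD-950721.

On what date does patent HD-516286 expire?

Natural term of HD-516286:
  Base: filing + 24 years → 16 June 2007.
  Prosecution Delay Deduction: −323 days → 28 July 2006.
Expiry of referenced patent HD-950721:
  Base: filing + 24 years → 23 January 2005.
  Product Clearance Extension: 1996 days claimed exceeds the 1676-day cap, so +1676 days → 26 August 2009.
Terminal disclaimer: HD-516286 expires on the earlier of 28 July 2006 and 26 August 2009.

July 28, 2006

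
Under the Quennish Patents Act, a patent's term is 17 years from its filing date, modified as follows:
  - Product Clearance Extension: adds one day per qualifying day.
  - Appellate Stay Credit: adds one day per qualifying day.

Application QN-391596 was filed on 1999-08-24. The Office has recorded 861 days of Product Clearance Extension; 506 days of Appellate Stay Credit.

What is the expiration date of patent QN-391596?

2020-05-22

Base term: filing date + 17 years → 24 August 2016.
Product Clearance Extension: +861 days → 2 January 2019.
Appellate Stay Credit: +506 days → 22 May 2020.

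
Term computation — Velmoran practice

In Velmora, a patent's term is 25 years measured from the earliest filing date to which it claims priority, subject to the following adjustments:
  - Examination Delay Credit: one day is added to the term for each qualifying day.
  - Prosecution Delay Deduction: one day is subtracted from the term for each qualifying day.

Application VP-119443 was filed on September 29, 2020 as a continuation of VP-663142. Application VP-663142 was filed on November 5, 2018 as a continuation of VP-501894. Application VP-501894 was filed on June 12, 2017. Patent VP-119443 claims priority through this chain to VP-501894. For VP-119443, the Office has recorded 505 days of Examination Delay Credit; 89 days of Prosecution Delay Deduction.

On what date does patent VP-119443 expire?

Earliest priority filing: 12 June 2017.
Base term: 12 June 2017 + 25 years → 12 June 2042.
Examination Delay Credit: +505 days → 30 October 2043.
Prosecution Delay Deduction: −89 days → 2 August 2043.

August 2, 2043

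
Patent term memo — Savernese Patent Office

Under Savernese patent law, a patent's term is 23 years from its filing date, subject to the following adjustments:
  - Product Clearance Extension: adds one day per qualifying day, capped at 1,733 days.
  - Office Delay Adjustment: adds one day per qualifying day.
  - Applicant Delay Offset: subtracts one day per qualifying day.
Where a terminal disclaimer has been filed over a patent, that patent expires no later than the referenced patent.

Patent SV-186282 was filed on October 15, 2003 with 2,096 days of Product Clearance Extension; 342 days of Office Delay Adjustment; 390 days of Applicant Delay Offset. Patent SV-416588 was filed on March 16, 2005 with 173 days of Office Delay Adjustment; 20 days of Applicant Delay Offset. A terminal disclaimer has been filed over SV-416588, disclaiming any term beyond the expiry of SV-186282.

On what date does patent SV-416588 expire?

Natural term of SV-416588:
  Base: filing + 23 years → 16 March 2028.
  Office Delay Adjustment: +173 days → 5 September 2028.
  Applicant Delay Offset: −20 days → 16 August 2028.
Expiry of referenced patent SV-186282:
  Base: filing + 23 years → 15 October 2026.
  Product Clearance Extension: 2096 days claimed exceeds the 1733-day cap, so +1733 days → 14 July 2031.
  Office Delay Adjustment: +342 days → 20 June 2032.
  Applicant Delay Offset: −390 days → 27 May 2031.
Terminal disclaimer: SV-416588 expires on the earlier of 16 August 2028 and 27 May 2031.

2028-08-16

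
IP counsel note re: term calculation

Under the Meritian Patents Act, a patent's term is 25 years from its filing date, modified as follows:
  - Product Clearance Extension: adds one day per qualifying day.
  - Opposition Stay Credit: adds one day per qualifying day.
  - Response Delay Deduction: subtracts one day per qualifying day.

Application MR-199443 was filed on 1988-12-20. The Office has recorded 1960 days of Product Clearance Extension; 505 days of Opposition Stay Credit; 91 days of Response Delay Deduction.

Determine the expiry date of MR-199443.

2020-06-20

Base term: filing date + 25 years → 20 December 2013.
Product Clearance Extension: +1960 days → 3 May 2019.
Opposition Stay Credit: +505 days → 19 September 2020.
Response Delay Deduction: −91 days → 20 June 2020.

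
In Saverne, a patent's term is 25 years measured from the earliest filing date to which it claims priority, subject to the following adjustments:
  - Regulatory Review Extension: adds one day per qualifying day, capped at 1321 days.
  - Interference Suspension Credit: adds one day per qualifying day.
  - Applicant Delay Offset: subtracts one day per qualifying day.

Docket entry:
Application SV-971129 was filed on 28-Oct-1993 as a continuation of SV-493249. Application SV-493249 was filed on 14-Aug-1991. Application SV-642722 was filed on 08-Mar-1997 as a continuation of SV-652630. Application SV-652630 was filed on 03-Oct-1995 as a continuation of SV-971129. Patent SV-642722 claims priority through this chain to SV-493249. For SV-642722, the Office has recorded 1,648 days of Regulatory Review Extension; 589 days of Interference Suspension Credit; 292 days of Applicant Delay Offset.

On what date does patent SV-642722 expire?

Earliest priority filing: 14 August 1991.
Base term: 14 August 1991 + 25 years → 14 August 2016.
Regulatory Review Extension: 1648 days claimed exceeds the 1321-day cap, so +1321 days → 27 March 2020.
Interference Suspension Credit: +589 days → 6 November 2021.
Applicant Delay Offset: −292 days → 18 January 2021.

2021-01-18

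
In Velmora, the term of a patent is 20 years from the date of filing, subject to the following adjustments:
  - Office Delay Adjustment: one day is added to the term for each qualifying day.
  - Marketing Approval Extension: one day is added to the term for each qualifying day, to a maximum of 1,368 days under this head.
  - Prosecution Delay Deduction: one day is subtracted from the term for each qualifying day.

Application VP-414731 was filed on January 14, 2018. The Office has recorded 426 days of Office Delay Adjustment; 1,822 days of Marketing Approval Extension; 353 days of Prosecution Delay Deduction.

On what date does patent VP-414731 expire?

December 25, 2041

Base term: filing date + 20 years → 14 January 2038.
Office Delay Adjustment: +426 days → 16 March 2039.
Marketing Approval Extension: 1822 days claimed exceeds the 1368-day cap, so +1368 days → 13 December 2042.
Prosecution Delay Deduction: −353 days → 25 December 2041.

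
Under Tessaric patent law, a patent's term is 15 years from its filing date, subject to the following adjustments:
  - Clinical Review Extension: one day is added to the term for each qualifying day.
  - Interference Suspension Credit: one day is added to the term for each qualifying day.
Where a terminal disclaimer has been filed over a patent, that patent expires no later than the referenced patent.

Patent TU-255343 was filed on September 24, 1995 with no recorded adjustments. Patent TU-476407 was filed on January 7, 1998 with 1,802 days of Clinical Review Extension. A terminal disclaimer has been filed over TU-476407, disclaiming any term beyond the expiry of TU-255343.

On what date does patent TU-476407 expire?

September 24, 2010

Natural term of TU-476407:
  Base: filing + 15 years → 7 January 2013.
  Clinical Review Extension: +1802 days → 14 December 2017.
Expiry of referenced patent TU-255343:
  Base: filing + 15 years → 24 September 2010.
Terminal disclaimer: TU-476407 expires on the earlier of 14 December 2017 and 24 September 2010.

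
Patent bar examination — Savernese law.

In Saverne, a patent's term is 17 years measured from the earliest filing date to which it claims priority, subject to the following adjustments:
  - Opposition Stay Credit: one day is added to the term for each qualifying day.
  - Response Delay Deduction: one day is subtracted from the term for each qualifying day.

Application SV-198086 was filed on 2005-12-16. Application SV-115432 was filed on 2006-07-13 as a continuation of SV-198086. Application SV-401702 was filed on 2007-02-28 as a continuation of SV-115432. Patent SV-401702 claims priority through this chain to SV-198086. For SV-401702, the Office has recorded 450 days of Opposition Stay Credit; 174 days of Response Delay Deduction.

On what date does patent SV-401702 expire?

Earliest priority filing: 16 December 2005.
Base term: 16 December 2005 + 17 years → 16 December 2022.
Opposition Stay Credit: +450 days → 10 March 2024.
Response Delay Deduction: −174 days → 18 September 2023.

2023-09-18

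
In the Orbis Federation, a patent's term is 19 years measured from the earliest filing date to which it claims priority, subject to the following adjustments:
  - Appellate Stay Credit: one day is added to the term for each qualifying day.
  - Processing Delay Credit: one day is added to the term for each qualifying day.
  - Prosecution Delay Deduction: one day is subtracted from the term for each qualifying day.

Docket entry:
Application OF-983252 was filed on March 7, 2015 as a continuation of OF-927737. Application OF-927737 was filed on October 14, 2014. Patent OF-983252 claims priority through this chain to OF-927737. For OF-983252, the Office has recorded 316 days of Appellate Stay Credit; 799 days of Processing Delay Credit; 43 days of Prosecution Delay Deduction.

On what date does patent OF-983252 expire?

2036-09-20

Earliest priority filing: 14 October 2014.
Base term: 14 October 2014 + 19 years → 14 October 2033.
Appellate Stay Credit: +316 days → 26 August 2034.
Processing Delay Credit: +799 days → 2 November 2036.
Prosecution Delay Deduction: −43 days → 20 September 2036.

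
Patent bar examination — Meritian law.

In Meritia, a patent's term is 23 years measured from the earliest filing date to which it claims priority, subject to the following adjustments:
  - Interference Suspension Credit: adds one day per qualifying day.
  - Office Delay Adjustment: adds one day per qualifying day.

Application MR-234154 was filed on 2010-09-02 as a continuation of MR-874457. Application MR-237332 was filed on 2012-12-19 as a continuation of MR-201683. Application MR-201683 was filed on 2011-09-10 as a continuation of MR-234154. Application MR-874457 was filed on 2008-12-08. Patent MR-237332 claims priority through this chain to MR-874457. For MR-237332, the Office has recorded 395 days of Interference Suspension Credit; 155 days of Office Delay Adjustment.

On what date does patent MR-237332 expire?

Earliest priority filing: 8 December 2008.
Base term: 8 December 2008 + 23 years → 8 December 2031.
Interference Suspension Credit: +395 days → 6 January 2033.
Office Delay Adjustment: +155 days → 10 June 2033.

2033-06-10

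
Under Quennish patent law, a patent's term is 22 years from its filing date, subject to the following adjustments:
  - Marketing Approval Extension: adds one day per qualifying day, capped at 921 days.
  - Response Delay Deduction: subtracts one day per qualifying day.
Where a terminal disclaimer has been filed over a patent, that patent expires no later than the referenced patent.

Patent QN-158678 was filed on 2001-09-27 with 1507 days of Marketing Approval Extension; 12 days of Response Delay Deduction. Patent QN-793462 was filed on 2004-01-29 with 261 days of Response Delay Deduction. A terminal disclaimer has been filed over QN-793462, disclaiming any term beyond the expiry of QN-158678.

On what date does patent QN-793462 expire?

Natural term of QN-793462:
  Base: filing + 22 years → 29 January 2026.
  Response Delay Deduction: −261 days → 13 May 2025.
Expiry of referenced patent QN-158678:
  Base: filing + 22 years → 27 September 2023.
  Marketing Approval Extension: 1507 days claimed exceeds the 921-day cap, so +921 days → 5 April 2026.
  Response Delay Deduction: −12 days → 24 March 2026.
Terminal disclaimer: QN-793462 expires on the earlier of 13 May 2025 and 24 March 2026.

May 13, 2025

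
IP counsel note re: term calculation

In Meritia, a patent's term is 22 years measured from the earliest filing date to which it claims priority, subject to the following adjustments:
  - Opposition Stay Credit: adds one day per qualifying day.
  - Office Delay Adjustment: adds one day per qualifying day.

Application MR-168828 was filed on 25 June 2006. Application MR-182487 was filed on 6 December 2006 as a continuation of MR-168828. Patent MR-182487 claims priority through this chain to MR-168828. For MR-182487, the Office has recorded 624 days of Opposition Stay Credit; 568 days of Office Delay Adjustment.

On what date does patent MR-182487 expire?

September 30, 2031

Earliest priority filing: 25 June 2006.
Base term: 25 June 2006 + 22 years → 25 June 2028.
Opposition Stay Credit: +624 days → 11 March 2030.
Office Delay Adjustment: +568 days → 30 September 2031.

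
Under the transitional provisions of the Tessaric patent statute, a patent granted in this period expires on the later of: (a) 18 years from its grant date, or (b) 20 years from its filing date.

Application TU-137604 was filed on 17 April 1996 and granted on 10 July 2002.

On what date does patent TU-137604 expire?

(a) grant + 18 years → 10 July 2020.
(b) filing + 20 years → 17 April 2016.
Later of the two: 10 July 2020.

2020-07-10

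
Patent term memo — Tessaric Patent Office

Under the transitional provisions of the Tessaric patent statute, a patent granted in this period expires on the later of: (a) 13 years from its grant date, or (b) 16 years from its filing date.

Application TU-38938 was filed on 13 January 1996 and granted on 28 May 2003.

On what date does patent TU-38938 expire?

May 28, 2016

(a) grant + 13 years → 28 May 2016.
(b) filing + 16 years → 13 January 2012.
Later of the two: 28 May 2016.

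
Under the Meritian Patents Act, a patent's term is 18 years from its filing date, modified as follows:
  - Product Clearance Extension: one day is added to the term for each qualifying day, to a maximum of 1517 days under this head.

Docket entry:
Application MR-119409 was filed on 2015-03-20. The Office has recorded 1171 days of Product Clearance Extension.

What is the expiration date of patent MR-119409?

June 3, 2036

Base term: filing date + 18 years → 20 March 2033.
Product Clearance Extension: 1171 days (within the 1517-day cap) → +1171 days → 3 June 2036.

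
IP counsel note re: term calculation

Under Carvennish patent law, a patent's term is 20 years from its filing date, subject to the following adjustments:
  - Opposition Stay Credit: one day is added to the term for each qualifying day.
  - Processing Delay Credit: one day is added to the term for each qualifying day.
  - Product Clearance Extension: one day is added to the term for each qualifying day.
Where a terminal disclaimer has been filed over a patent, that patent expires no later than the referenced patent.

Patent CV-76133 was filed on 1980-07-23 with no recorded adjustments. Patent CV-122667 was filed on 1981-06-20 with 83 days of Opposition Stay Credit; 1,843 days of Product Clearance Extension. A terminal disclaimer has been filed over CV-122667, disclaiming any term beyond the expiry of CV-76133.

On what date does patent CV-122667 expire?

2000-07-23

Natural term of CV-122667:
  Base: filing + 20 years → 20 June 2001.
  Opposition Stay Credit: +83 days → 11 September 2001.
  Product Clearance Extension: +1843 days → 28 September 2006.
Expiry of referenced patent CV-76133:
  Base: filing + 20 years → 23 July 2000.
Terminal disclaimer: CV-122667 expires on the earlier of 28 September 2006 and 23 July 2000.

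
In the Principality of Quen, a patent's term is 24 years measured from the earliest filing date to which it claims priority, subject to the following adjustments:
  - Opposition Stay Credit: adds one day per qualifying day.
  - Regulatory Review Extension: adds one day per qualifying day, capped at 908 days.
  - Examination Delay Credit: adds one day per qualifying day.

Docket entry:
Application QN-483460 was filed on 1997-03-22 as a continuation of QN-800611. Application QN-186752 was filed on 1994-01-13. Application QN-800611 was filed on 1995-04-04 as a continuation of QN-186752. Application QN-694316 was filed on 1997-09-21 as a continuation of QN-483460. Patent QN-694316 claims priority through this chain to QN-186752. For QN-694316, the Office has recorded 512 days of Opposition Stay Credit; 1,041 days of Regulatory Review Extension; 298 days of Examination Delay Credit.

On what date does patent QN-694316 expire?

Earliest priority filing: 13 January 1994.
Base term: 13 January 1994 + 24 years → 13 January 2018.
Opposition Stay Credit: +512 days → 9 June 2019.
Regulatory Review Extension: 1041 days claimed exceeds the 908-day cap, so +908 days → 3 December 2021.
Examination Delay Credit: +298 days → 27 September 2022.

September 27, 2022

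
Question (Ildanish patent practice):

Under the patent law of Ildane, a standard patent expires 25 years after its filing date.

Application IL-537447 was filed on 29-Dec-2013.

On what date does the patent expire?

2038-12-29

Filing date + 25 years → 29 December 2038.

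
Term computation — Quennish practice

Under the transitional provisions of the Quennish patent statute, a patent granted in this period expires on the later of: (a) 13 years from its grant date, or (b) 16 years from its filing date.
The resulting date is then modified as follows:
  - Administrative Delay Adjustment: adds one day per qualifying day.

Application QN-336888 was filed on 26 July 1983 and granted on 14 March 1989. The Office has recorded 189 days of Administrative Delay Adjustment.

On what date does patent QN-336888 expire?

September 19, 2002

(a) grant + 13 years → 14 March 2002.
(b) filing + 16 years → 26 July 1999.
Later of the two: 14 March 2002.
Administrative Delay Adjustment: +189 days → 19 September 2002.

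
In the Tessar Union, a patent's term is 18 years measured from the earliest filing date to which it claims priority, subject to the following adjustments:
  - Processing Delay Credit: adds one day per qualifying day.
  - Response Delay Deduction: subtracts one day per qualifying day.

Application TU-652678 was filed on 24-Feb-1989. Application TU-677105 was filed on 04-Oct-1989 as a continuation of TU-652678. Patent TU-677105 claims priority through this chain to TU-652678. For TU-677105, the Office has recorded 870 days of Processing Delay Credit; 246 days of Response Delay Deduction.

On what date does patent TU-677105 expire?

Earliest priority filing: 24 February 1989.
Base term: 24 February 1989 + 18 years → 24 February 2007.
Processing Delay Credit: +870 days → 13 July 2009.
Response Delay Deduction: −246 days → 9 November 2008.

November 9, 2008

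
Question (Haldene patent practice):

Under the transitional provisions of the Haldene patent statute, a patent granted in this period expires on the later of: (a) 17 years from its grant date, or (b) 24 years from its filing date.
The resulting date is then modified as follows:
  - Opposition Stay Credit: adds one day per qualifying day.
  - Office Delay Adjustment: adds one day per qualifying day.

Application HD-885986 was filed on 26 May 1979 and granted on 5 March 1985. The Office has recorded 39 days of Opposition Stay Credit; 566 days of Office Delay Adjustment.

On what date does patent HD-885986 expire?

(a) grant + 17 years → 5 March 2002.
(b) filing + 24 years → 26 May 2003.
Later of the two: 26 May 2003.
Opposition Stay Credit: +39 days → 4 July 2003.
Office Delay Adjustment: +566 days → 20 January 2005.

January 20, 2005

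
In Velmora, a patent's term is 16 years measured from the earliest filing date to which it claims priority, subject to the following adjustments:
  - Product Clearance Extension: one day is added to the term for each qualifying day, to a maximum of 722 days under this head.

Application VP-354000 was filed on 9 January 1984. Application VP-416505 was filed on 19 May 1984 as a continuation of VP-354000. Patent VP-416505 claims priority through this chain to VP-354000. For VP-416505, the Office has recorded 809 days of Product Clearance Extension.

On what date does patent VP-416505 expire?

Earliest priority filing: 9 January 1984.
Base term: 9 January 1984 + 16 years → 9 January 2000.
Product Clearance Extension: 809 days claimed exceeds the 722-day cap, so +722 days → 31 December 2001.

2001-12-31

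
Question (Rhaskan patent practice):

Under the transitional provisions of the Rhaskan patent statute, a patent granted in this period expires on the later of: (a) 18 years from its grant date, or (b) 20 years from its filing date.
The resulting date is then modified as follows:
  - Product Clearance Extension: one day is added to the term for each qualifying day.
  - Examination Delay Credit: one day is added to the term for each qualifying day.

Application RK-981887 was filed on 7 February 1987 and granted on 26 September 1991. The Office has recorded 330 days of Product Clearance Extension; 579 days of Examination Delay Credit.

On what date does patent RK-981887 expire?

(a) grant + 18 years → 26 September 2009.
(b) filing + 20 years → 7 February 2007.
Later of the two: 26 September 2009.
Product Clearance Extension: +330 days → 22 August 2010.
Examination Delay Credit: +579 days → 23 March 2012.

March 23, 2012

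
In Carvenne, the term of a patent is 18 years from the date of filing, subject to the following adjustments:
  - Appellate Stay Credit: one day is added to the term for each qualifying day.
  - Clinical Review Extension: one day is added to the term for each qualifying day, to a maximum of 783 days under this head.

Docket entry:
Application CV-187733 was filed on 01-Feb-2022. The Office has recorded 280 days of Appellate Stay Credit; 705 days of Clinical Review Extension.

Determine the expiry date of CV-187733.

Base term: filing date + 18 years → 1 February 2040.
Appellate Stay Credit: +280 days → 7 November 2040.
Clinical Review Extension: 705 days (within the 783-day cap) → +705 days → 13 October 2042.

October 13, 2042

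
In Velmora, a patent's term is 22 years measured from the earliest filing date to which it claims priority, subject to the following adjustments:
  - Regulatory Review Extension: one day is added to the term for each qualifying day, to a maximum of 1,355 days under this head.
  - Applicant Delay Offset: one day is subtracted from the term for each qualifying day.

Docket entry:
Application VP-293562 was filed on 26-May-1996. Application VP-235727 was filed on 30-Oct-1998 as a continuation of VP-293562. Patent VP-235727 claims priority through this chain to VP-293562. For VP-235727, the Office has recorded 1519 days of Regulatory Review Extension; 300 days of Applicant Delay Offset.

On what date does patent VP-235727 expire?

2021-04-15

Earliest priority filing: 26 May 1996.
Base term: 26 May 1996 + 22 years → 26 May 2018.
Regulatory Review Extension: 1519 days claimed exceeds the 1355-day cap, so +1355 days → 9 February 2022.
Applicant Delay Offset: −300 days → 15 April 2021.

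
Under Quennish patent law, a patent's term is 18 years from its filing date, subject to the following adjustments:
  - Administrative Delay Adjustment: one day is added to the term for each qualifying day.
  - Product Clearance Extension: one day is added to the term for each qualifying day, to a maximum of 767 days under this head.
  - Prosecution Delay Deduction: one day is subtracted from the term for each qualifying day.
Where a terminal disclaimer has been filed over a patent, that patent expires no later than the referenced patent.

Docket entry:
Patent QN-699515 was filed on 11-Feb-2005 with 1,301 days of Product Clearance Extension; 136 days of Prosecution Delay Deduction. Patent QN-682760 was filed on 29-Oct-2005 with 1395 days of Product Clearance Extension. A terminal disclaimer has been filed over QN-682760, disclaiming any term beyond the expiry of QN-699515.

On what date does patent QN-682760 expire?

Natural term of QN-682760:
  Base: filing + 18 years → 29 October 2023.
  Product Clearance Extension: 1395 days claimed exceeds the 767-day cap, so +767 days → 4 December 2025.
Expiry of referenced patent QN-699515:
  Base: filing + 18 years → 11 February 2023.
  Product Clearance Extension: 1301 days claimed exceeds the 767-day cap, so +767 days → 19 March 2025.
  Prosecution Delay Deduction: −136 days → 3 November 2024.
Terminal disclaimer: QN-682760 expires on the earlier of 4 December 2025 and 3 November 2024.

November 3, 2024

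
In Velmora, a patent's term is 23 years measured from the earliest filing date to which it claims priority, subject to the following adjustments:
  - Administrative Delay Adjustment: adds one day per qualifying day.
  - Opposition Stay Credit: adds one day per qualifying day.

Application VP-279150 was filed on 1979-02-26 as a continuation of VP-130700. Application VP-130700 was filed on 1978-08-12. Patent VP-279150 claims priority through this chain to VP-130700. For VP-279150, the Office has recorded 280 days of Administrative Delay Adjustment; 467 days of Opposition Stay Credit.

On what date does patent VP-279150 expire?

August 29, 2003

Earliest priority filing: 12 August 1978.
Base term: 12 August 1978 + 23 years → 12 August 2001.
Administrative Delay Adjustment: +280 days → 19 May 2002.
Opposition Stay Credit: +467 days → 29 August 2003.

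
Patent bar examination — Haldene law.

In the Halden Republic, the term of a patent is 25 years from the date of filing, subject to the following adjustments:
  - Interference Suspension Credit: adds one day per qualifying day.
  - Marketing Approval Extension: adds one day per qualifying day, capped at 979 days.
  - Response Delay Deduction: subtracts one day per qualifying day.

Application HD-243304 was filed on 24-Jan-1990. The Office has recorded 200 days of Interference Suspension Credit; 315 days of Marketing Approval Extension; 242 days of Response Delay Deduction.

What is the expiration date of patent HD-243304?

2015-10-24

Base term: filing date + 25 years → 24 January 2015.
Interference Suspension Credit: +200 days → 12 August 2015.
Marketing Approval Extension: 315 days (within the 979-day cap) → +315 days → 22 June 2016.
Response Delay Deduction: −242 days → 24 October 2015.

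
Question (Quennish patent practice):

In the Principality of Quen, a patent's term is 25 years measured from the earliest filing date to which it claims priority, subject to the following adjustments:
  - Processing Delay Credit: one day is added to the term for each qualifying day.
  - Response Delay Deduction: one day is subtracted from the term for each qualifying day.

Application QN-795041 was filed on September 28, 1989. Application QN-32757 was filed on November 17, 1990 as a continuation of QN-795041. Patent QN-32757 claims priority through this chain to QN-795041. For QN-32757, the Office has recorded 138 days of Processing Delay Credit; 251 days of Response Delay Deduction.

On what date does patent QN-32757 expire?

Earliest priority filing: 28 September 1989.
Base term: 28 September 1989 + 25 years → 28 September 2014.
Processing Delay Credit: +138 days → 13 February 2015.
Response Delay Deduction: −251 days → 7 June 2014.

2014-06-07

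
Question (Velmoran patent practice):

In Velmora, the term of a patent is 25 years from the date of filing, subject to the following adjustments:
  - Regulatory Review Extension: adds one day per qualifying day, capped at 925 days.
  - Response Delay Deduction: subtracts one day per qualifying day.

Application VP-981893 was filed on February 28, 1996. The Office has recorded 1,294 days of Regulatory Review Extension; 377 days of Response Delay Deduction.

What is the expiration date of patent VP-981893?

2022-08-30

Base term: filing date + 25 years → 28 February 2021.
Regulatory Review Extension: 1294 days claimed exceeds the 925-day cap, so +925 days → 11 September 2023.
Response Delay Deduction: −377 days → 30 August 2022.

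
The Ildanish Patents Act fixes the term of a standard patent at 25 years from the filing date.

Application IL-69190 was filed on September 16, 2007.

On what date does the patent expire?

Filing date + 25 years → 16 September 2032.

September 16, 2032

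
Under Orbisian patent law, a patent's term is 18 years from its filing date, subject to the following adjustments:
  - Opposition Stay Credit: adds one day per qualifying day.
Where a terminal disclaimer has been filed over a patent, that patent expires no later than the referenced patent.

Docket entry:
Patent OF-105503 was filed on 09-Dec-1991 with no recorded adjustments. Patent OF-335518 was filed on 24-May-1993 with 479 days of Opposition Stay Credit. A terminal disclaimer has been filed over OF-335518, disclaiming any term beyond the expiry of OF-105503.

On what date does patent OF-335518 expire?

Natural term of OF-335518:
  Base: filing + 18 years → 24 May 2011.
  Opposition Stay Credit: +479 days → 14 September 2012.
Expiry of referenced patent OF-105503:
  Base: filing + 18 years → 9 December 2009.
Terminal disclaimer: OF-335518 expires on the earlier of 14 September 2012 and 9 December 2009.

2009-12-09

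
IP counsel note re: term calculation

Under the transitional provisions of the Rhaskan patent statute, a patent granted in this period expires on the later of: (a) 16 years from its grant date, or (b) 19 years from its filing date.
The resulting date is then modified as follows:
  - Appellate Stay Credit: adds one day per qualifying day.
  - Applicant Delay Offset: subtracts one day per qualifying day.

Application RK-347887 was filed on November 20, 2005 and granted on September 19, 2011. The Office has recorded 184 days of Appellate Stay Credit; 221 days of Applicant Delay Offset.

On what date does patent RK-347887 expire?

(a) grant + 16 years → 19 September 2027.
(b) filing + 19 years → 20 November 2024.
Later of the two: 19 September 2027.
Appellate Stay Credit: +184 days → 21 March 2028.
Applicant Delay Offset: −221 days → 13 August 2027.

August 13, 2027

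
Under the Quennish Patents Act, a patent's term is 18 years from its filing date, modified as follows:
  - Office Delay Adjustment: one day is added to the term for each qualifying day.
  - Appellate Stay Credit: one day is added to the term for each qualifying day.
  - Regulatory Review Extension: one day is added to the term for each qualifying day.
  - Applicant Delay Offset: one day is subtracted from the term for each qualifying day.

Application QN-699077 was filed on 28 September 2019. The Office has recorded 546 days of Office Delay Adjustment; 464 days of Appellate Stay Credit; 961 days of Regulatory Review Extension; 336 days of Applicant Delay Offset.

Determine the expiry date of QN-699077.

March 21, 2042

Base term: filing date + 18 years → 28 September 2037.
Office Delay Adjustment: +546 days → 28 March 2039.
Appellate Stay Credit: +464 days → 4 July 2040.
Regulatory Review Extension: +961 days → 20 February 2043.
Applicant Delay Offset: −336 days → 21 March 2042.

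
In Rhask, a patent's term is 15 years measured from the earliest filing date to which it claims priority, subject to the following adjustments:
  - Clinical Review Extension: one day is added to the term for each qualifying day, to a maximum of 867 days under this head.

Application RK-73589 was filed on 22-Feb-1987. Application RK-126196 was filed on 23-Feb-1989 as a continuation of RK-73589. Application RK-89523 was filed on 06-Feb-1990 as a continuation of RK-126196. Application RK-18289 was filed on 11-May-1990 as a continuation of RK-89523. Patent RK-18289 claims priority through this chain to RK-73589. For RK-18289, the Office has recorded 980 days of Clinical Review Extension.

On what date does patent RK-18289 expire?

July 8, 2004

Earliest priority filing: 22 February 1987.
Base term: 22 February 1987 + 15 years → 22 February 2002.
Clinical Review Extension: 980 days claimed exceeds the 867-day cap, so +867 days → 8 July 2004.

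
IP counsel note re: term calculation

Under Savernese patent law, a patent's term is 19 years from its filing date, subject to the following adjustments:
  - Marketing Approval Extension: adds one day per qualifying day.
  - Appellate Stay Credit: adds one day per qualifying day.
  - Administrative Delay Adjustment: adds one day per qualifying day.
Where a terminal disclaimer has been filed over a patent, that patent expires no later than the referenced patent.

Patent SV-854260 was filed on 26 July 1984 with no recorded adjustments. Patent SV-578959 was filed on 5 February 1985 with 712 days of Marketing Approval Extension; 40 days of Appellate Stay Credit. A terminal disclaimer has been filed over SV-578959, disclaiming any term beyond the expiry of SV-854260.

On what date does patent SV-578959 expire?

Natural term of SV-578959:
  Base: filing + 19 years → 5 February 2004.
  Marketing Approval Extension: +712 days → 17 January 2006.
  Appellate Stay Credit: +40 days → 26 February 2006.
Expiry of referenced patent SV-854260:
  Base: filing + 19 years → 26 July 2003.
Terminal disclaimer: SV-578959 expires on the earlier of 26 February 2006 and 26 July 2003.

2003-07-26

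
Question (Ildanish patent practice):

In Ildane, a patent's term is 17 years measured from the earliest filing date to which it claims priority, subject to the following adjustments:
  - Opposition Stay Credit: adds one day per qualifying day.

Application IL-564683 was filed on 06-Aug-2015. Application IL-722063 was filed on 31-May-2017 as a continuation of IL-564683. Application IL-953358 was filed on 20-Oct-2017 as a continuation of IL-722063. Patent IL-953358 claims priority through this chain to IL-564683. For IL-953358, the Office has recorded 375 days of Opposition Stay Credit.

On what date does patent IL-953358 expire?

Earliest priority filing: 6 August 2015.
Base term: 6 August 2015 + 17 years → 6 August 2032.
Opposition Stay Credit: +375 days → 16 August 2033.

2033-08-16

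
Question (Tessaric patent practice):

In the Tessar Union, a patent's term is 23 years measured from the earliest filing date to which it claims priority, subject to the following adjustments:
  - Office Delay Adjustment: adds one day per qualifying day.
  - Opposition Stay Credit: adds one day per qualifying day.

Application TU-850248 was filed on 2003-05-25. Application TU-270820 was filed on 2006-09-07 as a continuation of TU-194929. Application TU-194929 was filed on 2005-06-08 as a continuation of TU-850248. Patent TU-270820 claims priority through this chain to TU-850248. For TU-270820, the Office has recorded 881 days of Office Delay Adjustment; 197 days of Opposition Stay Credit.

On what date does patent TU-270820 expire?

2029-05-07

Earliest priority filing: 25 May 2003.
Base term: 25 May 2003 + 23 years → 25 May 2026.
Office Delay Adjustment: +881 days → 22 October 2028.
Opposition Stay Credit: +197 days → 7 May 2029.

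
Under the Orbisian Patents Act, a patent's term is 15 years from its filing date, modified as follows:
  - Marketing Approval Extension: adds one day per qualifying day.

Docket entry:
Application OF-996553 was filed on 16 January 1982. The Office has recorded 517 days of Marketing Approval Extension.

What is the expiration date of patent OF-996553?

June 17, 1998

Base term: filing date + 15 years → 16 January 1997.
Marketing Approval Extension: +517 days → 17 June 1998.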